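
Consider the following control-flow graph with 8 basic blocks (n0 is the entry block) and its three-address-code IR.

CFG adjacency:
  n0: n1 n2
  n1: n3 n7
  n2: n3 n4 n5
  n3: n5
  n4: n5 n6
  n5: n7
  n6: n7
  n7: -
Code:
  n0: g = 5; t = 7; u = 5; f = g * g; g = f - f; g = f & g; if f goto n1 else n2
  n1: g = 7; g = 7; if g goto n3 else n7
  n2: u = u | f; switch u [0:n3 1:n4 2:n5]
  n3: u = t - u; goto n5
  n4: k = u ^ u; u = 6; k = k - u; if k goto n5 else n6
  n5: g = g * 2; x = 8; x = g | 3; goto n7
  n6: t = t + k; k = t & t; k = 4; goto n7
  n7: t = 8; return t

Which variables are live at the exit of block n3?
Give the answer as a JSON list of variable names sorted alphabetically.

def/use:
  n0 def {f,g,t,u} use ∅
  n1 def {g} use ∅
  n2 def {u} use {f,u}
  n3 def {u} use {t,u}
  n4 def {k,u} use {u}
  n5 def {g,x} use {g}
  n6 def {k,t} use {k,t}
  n7 def {t} use ∅

Backward fixpoint:
  n0 li=∅ lo={f,g,t,u}
  n1 li={t,u} lo={g,t,u}
  n2 li={f,g,t,u} lo={g,t,u}
  n3 li={g,t,u} lo={g}
  n4 li={g,t,u} lo={g,k,t}
  n5 li={g} lo=∅
  n6 li={k,t} lo=∅
  n7 li=∅ lo=∅

live-out(n3) = ["g"]

Answer: ["g"]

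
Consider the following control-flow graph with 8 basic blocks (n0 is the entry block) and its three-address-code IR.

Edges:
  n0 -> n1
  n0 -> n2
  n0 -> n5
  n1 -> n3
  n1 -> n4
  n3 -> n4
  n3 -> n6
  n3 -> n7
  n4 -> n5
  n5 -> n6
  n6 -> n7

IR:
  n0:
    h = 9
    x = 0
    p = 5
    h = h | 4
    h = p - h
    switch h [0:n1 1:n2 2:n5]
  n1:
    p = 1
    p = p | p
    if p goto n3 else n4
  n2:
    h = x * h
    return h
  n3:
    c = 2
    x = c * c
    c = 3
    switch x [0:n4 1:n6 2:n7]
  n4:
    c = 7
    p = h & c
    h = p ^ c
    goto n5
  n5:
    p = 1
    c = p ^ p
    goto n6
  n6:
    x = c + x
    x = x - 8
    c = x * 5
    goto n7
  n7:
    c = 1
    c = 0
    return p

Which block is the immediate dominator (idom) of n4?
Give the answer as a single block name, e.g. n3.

idom tree: n1←n0 n2←n0 n3←n1 n4←n1 n5←n0 n6←n0 n7←n0
Dom at joins:
  n4: preds {n1,n3}: {n0,n1} ∩ {n0,n1,n3} = {n0,n1}; idom=n1
  n5: preds {n0,n4}: {n0} ∩ {n0,n1,n4} = {n0}; idom=n0
  n6: preds {n3,n5}: {n0,n1,n3} ∩ {n0,n5} = {n0}; idom=n0
  n7: preds {n3,n6}: {n0,n1,n3} ∩ {n0,n6} = {n0}; idom=n0

idom(n4) = n1

Answer: n1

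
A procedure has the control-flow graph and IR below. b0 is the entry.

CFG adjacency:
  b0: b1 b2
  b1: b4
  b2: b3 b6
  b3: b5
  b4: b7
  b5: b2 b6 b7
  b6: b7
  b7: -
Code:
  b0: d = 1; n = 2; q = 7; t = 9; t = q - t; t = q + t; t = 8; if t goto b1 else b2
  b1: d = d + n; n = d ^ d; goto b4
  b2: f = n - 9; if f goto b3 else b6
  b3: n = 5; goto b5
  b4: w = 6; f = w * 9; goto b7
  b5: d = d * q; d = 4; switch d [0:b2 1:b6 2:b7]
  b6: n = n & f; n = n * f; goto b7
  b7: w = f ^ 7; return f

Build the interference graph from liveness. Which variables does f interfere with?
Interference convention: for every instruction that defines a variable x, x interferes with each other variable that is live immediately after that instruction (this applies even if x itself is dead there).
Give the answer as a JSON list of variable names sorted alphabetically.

Block summaries:
  b0: def={d,n,q,t} ue=∅
  b1: def={d,n} ue={d,n}
  b2: def={f} ue={n}
  b3: def={n} ue=∅
  b4: def={f,w} ue=∅
  b5: def={d} ue={d,q}
  b6: def={n} ue={f,n}
  b7: def={w} ue={f}

Liveness:
  b0: in=∅ out={d,n,q}
  b1: in={d,n} out=∅
  b2: in={d,n,q} out={d,f,n,q}
  b3: in={d,f,q} out={d,f,n,q}
  b4: in=∅ out={f}
  b5: in={d,f,n,q} out={d,f,n,q}
  b6: in={f,n} out={f}
  b7: in={f} out=∅

Interfere edges:
  d↔{f,n,q,t}
  f↔{d,n,q,w}
  n↔{d,f,q,t}
  q↔{d,f,n,t}
  t↔{d,n,q}
  w↔{f}

N(f) = ["d", "n", "q", "w"]

Answer: ["d", "n", "q", "w"]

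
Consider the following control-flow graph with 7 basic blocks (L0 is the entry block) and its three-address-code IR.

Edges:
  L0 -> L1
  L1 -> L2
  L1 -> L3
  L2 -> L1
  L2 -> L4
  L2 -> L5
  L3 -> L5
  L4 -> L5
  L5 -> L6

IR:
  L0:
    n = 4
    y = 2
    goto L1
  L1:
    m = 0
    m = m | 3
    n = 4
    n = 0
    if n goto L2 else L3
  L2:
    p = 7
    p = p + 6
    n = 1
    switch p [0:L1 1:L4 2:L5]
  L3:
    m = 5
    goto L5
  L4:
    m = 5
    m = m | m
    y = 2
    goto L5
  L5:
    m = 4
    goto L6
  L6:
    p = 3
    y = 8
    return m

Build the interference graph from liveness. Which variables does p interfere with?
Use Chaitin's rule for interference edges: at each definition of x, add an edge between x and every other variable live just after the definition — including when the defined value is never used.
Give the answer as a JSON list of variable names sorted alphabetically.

Answer: ["m", "n"]

Analysis:
def/use:
  L0 def {n,y} use ∅
  L1 def {m,n} use ∅
  L2 def {n,p} use ∅
  L3 def {m} use ∅
  L4 def {m,y} use ∅
  L5 def {m} use ∅
  L6 def {p,y} use {m}

Backward fixpoint:
  L0: in=∅ out=∅
  L1: in=∅ out=∅
  L2: in=∅ out=∅
  L3: in=∅ out=∅
  L4: in=∅ out=∅
  L5: in=∅ out={m}
  L6: in={m} out=∅

Conflict graph:
  m: {p,y}
  n: {p}
  p: {m,n}
  y: {m}

N(p) = ["m", "n"]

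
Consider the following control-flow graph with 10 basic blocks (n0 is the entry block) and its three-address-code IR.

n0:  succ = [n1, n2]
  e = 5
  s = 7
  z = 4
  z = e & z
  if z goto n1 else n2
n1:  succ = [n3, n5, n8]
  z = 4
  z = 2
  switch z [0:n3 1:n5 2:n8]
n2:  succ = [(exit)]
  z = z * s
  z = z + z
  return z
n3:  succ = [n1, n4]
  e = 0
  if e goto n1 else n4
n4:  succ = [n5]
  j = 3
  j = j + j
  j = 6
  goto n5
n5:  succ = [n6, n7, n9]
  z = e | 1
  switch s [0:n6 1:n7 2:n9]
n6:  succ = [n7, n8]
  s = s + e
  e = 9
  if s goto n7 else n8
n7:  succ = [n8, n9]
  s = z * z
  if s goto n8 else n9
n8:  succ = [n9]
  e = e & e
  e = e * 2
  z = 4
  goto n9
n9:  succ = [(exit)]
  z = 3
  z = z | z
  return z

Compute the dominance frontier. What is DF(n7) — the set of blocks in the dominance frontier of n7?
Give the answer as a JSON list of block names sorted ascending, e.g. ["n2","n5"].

Answer: ["n8", "n9"]

Analysis:
idom tree: n1←n0 n2←n0 n3←n1 n4←n3 n5←n1 n6←n5 n7←n5 n8←n1 n9←n1
Join-block Dom:
  n1: preds {n0,n3}: {n0} ∩ {n0,n1,n3} = {n0}; idom=n0
  n5: preds {n1,n4}: {n0,n1} ∩ {n0,n1,n3,n4} = {n0,n1}; idom=n1
  n7: preds {n5,n6}: {n0,n1,n5} ∩ {n0,n1,n5,n6} = {n0,n1,n5}; idom=n5
  n8: preds {n1,n6,n7}: {n0,n1} ∩ {n0,n1,n5,n6} ∩ {n0,n1,n5,n7} = {n0,n1}; idom=n1
  n9: preds {n5,n7,n8}: {n0,n1,n5} ∩ {n0,n1,n5,n7} ∩ {n0,n1,n8} = {n0,n1}; idom=n1

Frontier:
  n1←n0: walk · to n0
  n1←n3: walk n3→n1 to n0
  n5←n1: walk · to n1
  n5←n4: walk n4→n3 to n1
  n7←n5: walk · to n5
  n7←n6: walk n6 to n5
  n8←n1: walk · to n1
  n8←n6: walk n6→n5 to n1
  n8←n7: walk n7→n5 to n1
  n9←n5: walk n5 to n1
  n9←n7: walk n7→n5 to n1
  n9←n8: walk n8 to n1
  n0 → ∅
  n1 → {n1}
  n2 → ∅
  n3 → {n1,n5}
  n4 → {n5}
  n5 → {n8,n9}
  n6 → {n7,n8}
  n7 → {n8,n9}
  n8 → {n9}
  n9 → ∅

DF(n7) = ["n8", "n9"]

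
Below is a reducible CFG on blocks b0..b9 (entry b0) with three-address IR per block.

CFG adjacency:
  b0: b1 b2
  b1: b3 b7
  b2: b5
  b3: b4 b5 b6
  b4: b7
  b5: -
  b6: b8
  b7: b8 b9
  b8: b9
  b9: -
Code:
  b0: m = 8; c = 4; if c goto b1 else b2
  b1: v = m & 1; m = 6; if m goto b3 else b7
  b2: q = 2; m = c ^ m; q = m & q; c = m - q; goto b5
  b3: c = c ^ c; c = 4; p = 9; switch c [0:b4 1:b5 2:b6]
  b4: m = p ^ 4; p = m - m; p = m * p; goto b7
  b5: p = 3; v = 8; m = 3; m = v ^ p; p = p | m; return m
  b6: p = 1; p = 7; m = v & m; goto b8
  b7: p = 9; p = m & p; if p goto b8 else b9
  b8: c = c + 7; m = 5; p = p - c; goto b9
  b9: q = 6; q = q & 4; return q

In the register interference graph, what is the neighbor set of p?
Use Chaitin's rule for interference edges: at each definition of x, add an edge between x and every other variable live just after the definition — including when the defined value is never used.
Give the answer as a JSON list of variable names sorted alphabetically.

Answer: ["c", "m", "v"]

Derivation:
Block summaries:
  b0: def={c,m} ue=∅
  b1: def={m,v} ue={m}
  b2: def={c,m,q} ue={c,m}
  b3: def={c,p} ue={c}
  b4: def={m,p} ue={p}
  b5: def={m,p,v} ue=∅
  b6: def={m,p} ue={m,v}
  b7: def={p} ue={m}
  b8: def={c,m,p} ue={c,p}
  b9: def={q} ue=∅

Liveness:
  b0 li=∅ lo={c,m}
  b1 li={c,m} lo={c,m,v}
  b2 li={c,m} lo=∅
  b3 li={c,m,v} lo={c,m,p,v}
  b4 li={c,p} lo={c,m}
  b5 li=∅ lo=∅
  b6 li={c,m,v} lo={c,p}
  b7 li={c,m} lo={c,p}
  b8 li={c,p} lo=∅
  b9 li=∅ lo=∅

Interference:
  c: {m,p,q,v}
  m: {c,p,q,v}
  p: {c,m,v}
  q: {c,m}
  v: {c,m,p}

N(p) = ["c", "m", "v"]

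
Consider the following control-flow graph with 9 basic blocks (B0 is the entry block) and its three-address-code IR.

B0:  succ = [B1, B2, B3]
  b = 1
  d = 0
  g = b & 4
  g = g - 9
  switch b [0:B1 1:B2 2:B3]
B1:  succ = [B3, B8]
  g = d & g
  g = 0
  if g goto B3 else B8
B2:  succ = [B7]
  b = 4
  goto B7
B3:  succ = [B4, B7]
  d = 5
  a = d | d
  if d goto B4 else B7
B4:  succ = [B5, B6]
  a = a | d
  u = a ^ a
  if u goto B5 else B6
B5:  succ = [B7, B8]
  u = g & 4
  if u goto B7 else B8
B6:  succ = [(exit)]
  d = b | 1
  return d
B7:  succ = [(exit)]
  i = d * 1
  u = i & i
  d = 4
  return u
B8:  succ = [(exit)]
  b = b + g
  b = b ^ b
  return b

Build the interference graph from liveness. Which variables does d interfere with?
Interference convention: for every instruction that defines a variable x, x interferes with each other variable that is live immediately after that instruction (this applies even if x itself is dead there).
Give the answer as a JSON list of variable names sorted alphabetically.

Answer: ["a", "b", "g", "u"]

Analysis:
Block summaries:
  B0 def {b,d,g} use ∅
  B1 def {g} use {d,g}
  B2 def {b} use ∅
  B3 def {a,d} use ∅
  B4 def {a,u} use {a,d}
  B5 def {u} use {g}
  B6 def {d} use {b}
  B7 def {d,i,u} use {d}
  B8 def {b} use {b,g}

Backward fixpoint:
  B0: in=∅ out={b,d,g}
  B1: in={b,d,g} out={b,g}
  B2: in={d} out={d}
  B3: in={b,g} out={a,b,d,g}
  B4: in={a,b,d,g} out={b,d,g}
  B5: in={b,d,g} out={b,d,g}
  B6: in={b} out=∅
  B7: in={d} out=∅
  B8: in={b,g} out=∅

Conflict graph:
  a: {b,d,g}
  b: {a,d,g,u}
  d: {a,b,g,u}
  g: {a,b,d,u}
  i: ∅
  u: {b,d,g}

N(d) = ["a", "b", "g", "u"]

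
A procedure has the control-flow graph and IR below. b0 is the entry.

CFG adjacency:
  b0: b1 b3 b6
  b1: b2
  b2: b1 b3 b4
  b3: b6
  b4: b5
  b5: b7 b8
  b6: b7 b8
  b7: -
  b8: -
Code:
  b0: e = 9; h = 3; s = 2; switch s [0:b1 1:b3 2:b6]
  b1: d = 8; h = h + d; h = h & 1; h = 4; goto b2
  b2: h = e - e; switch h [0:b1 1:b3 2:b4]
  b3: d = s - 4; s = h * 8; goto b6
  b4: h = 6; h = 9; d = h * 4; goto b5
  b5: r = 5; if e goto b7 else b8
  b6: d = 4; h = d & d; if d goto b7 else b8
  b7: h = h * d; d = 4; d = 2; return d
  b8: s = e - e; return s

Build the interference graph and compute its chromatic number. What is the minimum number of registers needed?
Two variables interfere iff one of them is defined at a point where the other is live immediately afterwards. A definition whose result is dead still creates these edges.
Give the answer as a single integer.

Block summaries:
  b0 def {e,h,s} use ∅
  b1 def {d,h} use {h}
  b2 def {h} use {e}
  b3 def {d,s} use {h,s}
  b4 def {d,h} use ∅
  b5 def {r} use {e}
  b6 def {d,h} use ∅
  b7 def {d,h} use {d,h}
  b8 def {s} use {e}

Backward fixpoint:
  b0: in=∅ out={e,h,s}
  b1: in={e,h,s} out={e,s}
  b2: in={e,s} out={e,h,s}
  b3: in={e,h,s} out={e}
  b4: in={e} out={d,e,h}
  b5: in={d,e,h} out={d,e,h}
  b6: in={e} out={d,e,h}
  b7: in={d,h} out=∅
  b8: in={e} out=∅

Interfere edges:
  d — {e,h,r,s}
  e — {d,h,r,s}
  h — {d,e,r,s}
  r — {d,e,h}
  s — {d,e,h}

Colouring:
  clique {d,e,h,r} ⇒ need ≥ 4
  4-colouring: c0={d}  c1={e}  c2={h}  c3={r,s}
  χ = 4

Answer: 4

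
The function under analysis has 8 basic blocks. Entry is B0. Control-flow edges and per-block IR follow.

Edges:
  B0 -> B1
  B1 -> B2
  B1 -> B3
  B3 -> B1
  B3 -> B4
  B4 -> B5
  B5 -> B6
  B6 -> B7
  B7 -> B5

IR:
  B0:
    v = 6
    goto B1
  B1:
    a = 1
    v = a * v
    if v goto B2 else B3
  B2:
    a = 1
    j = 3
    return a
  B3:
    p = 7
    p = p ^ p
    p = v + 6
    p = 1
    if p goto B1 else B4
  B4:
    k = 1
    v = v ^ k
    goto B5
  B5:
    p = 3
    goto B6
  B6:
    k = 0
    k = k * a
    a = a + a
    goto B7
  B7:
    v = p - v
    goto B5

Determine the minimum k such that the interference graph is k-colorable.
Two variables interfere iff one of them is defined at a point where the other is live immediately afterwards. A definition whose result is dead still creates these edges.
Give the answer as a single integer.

Answer: 4

Working:
Block summaries:
  B0: {v} / ∅
  B1: {a,v} / {v}
  B2: {a,j} / ∅
  B3: {p} / {v}
  B4: {k,v} / {v}
  B5: {p} / ∅
  B6: {a,k} / {a}
  B7: {v} / {p,v}

Liveness:
  live B0: ∅→{v}
  live B1: {v}→{a,v}
  live B2: ∅→∅
  live B3: {a,v}→{a,v}
  live B4: {a,v}→{a,v}
  live B5: {a,v}→{a,p,v}
  live B6: {a,p,v}→{a,p,v}
  live B7: {a,p,v}→{a,v}

Conflict graph:
  a↔{j,k,p,v}
  j↔{a}
  k↔{a,p,v}
  p↔{a,k,v}
  v↔{a,k,p}

Colouring:
  lower bound: {a,k,p,v} mutually conflict ⇒ χ ≥ 4
  assign a→R0 j→R1 k→R1 p→R2 v→R3 — no edge inside a register ⇒ χ ≤ 4
  χ = 4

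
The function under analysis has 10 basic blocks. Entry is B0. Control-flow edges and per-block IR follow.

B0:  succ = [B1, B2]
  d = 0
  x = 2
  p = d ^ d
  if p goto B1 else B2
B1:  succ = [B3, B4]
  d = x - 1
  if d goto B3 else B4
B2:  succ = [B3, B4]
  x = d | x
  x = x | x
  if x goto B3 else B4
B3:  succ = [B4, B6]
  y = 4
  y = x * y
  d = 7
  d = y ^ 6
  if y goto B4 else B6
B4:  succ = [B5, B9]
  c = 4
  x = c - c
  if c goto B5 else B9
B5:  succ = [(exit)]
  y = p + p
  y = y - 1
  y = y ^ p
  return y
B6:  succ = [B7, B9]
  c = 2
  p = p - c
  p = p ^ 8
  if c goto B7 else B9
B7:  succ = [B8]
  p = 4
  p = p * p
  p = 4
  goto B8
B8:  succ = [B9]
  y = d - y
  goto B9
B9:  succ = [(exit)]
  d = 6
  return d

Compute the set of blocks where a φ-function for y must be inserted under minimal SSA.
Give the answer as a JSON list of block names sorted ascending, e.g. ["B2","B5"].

Answer: ["B4", "B9"]

Derivation:
idom tree: B1←B0 B2←B0 B3←B0 B4←B0 B5←B4 B6←B3 B7←B6 B8←B7 B9←B0
Dom∩ at merges:
  B3: preds {B1,B2}: {B0,B1} ∩ {B0,B2} = {B0}; idom=B0
  B4: preds {B1,B2,B3}: {B0,B1} ∩ {B0,B2} ∩ {B0,B3} = {B0}; idom=B0
  B9: preds {B4,B6,B8}: {B0,B4} ∩ {B0,B3,B6} ∩ {B0,B3,B6,B7,B8} = {B0}; idom=B0

DF derivation:
  join B3 pred B1: B1 stop@B0
  join B3 pred B2: B2 stop@B0
  join B4 pred B1: B1 stop@B0
  join B4 pred B2: B2 stop@B0
  join B4 pred B3: B3 stop@B0
  join B9 pred B4: B4 stop@B0
  join B9 pred B6: B6→B3 stop@B0
  join B9 pred B8: B8→B7→B6→B3 stop@B0
  B0 → ∅
  B1 → {B3,B4}
  B2 → {B3,B4}
  B3 → {B4,B9}
  B4 → {B9}
  B5 → ∅
  B6 → {B9}
  B7 → {B9}
  B8 → {B9}
  B9 → ∅

φ for y: defs {B3,B5,B8}
  DF⁺ = {B4,B9}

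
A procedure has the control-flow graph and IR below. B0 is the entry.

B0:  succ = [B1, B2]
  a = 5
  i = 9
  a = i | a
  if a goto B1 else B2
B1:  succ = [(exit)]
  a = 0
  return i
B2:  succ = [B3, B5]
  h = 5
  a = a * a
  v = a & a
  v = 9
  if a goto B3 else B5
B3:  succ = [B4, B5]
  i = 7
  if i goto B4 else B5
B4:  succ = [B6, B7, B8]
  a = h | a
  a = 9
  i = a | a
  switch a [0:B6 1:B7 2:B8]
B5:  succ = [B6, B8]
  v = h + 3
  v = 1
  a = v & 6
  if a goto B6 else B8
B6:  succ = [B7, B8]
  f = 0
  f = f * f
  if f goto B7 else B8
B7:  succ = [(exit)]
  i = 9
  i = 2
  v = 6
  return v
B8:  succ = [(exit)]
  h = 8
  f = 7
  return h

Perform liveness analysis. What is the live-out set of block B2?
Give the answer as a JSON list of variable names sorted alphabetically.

Answer: ["a", "h"]

Derivation:
Per-block:
  B0: {a,i} / ∅
  B1: {a} / {i}
  B2: {a,h,v} / {a}
  B3: {i} / ∅
  B4: {a,i} / {a,h}
  B5: {a,v} / {h}
  B6: {f} / ∅
  B7: {i,v} / ∅
  B8: {f,h} / ∅

Liveness:
  live B0: ∅→{a,i}
  live B1: {i}→∅
  live B2: {a}→{a,h}
  live B3: {a,h}→{a,h}
  live B4: {a,h}→∅
  live B5: {h}→∅
  live B6: ∅→∅
  live B7: ∅→∅
  live B8: ∅→∅

live-out(B2) = ["a", "h"]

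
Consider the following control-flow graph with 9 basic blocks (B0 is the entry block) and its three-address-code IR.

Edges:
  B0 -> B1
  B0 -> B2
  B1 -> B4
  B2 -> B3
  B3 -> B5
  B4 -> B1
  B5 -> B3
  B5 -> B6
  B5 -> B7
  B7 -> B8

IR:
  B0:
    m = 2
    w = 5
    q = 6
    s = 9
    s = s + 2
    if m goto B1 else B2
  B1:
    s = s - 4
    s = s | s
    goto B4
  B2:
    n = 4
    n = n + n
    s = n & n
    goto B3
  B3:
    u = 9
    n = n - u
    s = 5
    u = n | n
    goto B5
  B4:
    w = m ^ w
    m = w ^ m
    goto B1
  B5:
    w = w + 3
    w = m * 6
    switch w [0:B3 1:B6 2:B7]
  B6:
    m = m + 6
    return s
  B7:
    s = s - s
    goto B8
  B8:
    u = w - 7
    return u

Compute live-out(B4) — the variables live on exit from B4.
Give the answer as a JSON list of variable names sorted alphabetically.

Block summaries:
  B0: {m,q,s,w} / ∅
  B1: {s} / {s}
  B2: {n,s} / ∅
  B3: {n,s,u} / {n}
  B4: {m,w} / {m,w}
  B5: {w} / {m,w}
  B6: {m} / {m,s}
  B7: {s} / {s}
  B8: {u} / {w}

Liveness:
  B0 li=∅ lo={m,s,w}
  B1 li={m,s,w} lo={m,s,w}
  B2 li={m,w} lo={m,n,w}
  B3 li={m,n,w} lo={m,n,s,w}
  B4 li={m,s,w} lo={m,s,w}
  B5 li={m,n,s,w} lo={m,n,s,w}
  B6 li={m,s} lo=∅
  B7 li={s,w} lo={w}
  B8 li={w} lo=∅

live-out(B4) = ["m", "s", "w"]

Answer: ["m", "s", "w"]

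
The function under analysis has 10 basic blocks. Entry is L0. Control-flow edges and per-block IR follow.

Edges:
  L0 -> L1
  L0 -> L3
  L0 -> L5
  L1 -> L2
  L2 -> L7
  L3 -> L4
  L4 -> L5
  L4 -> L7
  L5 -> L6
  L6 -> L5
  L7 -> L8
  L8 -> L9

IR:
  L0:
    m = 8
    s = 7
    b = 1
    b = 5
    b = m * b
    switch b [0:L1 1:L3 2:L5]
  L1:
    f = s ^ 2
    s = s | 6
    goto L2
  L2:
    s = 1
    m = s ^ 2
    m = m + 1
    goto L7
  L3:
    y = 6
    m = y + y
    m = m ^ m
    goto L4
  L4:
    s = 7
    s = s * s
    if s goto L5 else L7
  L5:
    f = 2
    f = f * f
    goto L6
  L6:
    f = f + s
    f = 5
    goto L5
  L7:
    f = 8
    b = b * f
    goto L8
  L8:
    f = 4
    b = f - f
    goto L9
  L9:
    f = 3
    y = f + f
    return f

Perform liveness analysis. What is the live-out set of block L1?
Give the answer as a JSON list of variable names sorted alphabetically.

Block summaries:
  L0: def={b,m,s} ue=∅
  L1: def={f,s} ue={s}
  L2: def={m,s} ue=∅
  L3: def={m,y} ue=∅
  L4: def={s} ue=∅
  L5: def={f} ue=∅
  L6: def={f} ue={f,s}
  L7: def={b,f} ue={b}
  L8: def={b,f} ue=∅
  L9: def={f,y} ue=∅

Backward fixpoint:
  L0 li=∅ lo={b,s}
  L1 li={b,s} lo={b}
  L2 li={b} lo={b}
  L3 li={b} lo={b}
  L4 li={b} lo={b,s}
  L5 li={s} lo={f,s}
  L6 li={f,s} lo={s}
  L7 li={b} lo=∅
  L8 li=∅ lo=∅
  L9 li=∅ lo=∅

live-out(L1) = ["b"]

Answer: ["b"]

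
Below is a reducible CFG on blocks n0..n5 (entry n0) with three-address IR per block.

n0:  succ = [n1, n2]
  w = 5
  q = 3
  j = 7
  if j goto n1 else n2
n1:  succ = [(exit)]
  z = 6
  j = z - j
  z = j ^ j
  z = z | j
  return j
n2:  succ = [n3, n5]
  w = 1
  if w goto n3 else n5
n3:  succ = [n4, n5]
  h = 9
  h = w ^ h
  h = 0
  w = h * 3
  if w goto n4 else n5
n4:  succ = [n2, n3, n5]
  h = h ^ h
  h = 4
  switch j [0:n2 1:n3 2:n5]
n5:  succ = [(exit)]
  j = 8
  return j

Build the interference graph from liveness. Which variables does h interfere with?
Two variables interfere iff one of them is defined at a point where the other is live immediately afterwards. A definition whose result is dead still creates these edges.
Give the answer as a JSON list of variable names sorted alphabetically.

Block summaries:
  n0 def {j,q,w} use ∅
  n1 def {j,z} use {j}
  n2 def {w} use ∅
  n3 def {h,w} use {w}
  n4 def {h} use {h,j}
  n5 def {j} use ∅

Liveness:
  n0 li=∅ lo={j}
  n1 li={j} lo=∅
  n2 li={j} lo={j,w}
  n3 li={j,w} lo={h,j,w}
  n4 li={h,j,w} lo={j,w}
  n5 li=∅ lo=∅

Interfere edges:
  h — {j,w}
  j — {h,w,z}
  q — ∅
  w — {h,j}
  z — {j}

N(h) = ["j", "w"]

Answer: ["j", "w"]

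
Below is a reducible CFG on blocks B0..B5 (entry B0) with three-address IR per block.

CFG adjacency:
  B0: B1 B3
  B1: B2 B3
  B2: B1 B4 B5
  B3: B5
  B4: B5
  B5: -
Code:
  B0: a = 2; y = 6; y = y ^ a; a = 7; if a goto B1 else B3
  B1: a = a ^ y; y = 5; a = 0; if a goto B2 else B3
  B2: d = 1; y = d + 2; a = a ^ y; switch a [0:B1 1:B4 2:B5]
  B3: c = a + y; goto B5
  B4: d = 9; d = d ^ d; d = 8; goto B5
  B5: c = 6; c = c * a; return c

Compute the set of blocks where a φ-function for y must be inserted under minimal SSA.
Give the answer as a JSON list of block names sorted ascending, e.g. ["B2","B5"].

idom tree: B1←B0 B2←B1 B3←B0 B4←B2 B5←B0
Join-block Dom:
  B1: preds {B0,B2}: {B0} ∩ {B0,B1,B2} = {B0}; idom=B0
  B3: preds {B0,B1}: {B0} ∩ {B0,B1} = {B0}; idom=B0
  B5: preds {B2,B3,B4}: {B0,B1,B2} ∩ {B0,B3} ∩ {B0,B1,B2,B4} = {B0}; idom=B0

DF walk-up:
  B1←B0: walk · to B0
  B1←B2: walk B2→B1 to B0
  B3←B0: walk · to B0
  B3←B1: walk B1 to B0
  B5←B2: walk B2→B1 to B0
  B5←B3: walk B3 to B0
  B5←B4: walk B4→B2→B1 to B0
  B0 → ∅
  B1 → {B1,B3,B5}
  B2 → {B1,B5}
  B3 → {B5}
  B4 → {B5}
  B5 → ∅

φ for y: defs {B0,B1,B2}
  DF⁺ = {B1,B3,B5}

Answer: ["B1", "B3", "B5"]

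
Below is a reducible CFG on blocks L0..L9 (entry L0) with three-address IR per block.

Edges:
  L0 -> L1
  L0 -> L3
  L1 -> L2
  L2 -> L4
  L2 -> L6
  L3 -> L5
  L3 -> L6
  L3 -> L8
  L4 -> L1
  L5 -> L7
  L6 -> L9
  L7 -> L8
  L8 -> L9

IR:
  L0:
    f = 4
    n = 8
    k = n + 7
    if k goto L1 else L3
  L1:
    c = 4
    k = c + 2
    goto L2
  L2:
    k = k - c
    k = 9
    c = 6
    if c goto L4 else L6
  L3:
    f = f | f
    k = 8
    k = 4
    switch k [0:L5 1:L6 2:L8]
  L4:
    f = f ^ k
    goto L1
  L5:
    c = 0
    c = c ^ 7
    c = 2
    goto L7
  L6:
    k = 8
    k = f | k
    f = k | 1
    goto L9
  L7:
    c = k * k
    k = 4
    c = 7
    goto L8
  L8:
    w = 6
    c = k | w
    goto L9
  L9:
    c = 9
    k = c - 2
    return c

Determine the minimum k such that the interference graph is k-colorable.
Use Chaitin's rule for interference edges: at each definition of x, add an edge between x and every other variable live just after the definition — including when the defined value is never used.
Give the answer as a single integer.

Per-block:
  L0: {f,k,n} / ∅
  L1: {c,k} / ∅
  L2: {c,k} / {c,k}
  L3: {f,k} / {f}
  L4: {f} / {f,k}
  L5: {c} / ∅
  L6: {f,k} / {f}
  L7: {c,k} / {k}
  L8: {c,w} / {k}
  L9: {c,k} / ∅

Backward fixpoint:
  L0: in=∅ out={f}
  L1: in={f} out={c,f,k}
  L2: in={c,f,k} out={f,k}
  L3: in={f} out={f,k}
  L4: in={f,k} out={f}
  L5: in={k} out={k}
  L6: in={f} out=∅
  L7: in={k} out={k}
  L8: in={k} out=∅
  L9: in=∅ out=∅

Conflict graph:
  c↔{f,k}
  f↔{c,k,n}
  k↔{c,f,w}
  n↔{f}
  w↔{k}

Chromatic number:
  clique {c,f,k} ⇒ need ≥ 3
  assign c→c2 f→c0 k→c1 n→c1 w→c0 — no edge inside a register ⇒ χ ≤ 3
  χ = 3

Answer: 3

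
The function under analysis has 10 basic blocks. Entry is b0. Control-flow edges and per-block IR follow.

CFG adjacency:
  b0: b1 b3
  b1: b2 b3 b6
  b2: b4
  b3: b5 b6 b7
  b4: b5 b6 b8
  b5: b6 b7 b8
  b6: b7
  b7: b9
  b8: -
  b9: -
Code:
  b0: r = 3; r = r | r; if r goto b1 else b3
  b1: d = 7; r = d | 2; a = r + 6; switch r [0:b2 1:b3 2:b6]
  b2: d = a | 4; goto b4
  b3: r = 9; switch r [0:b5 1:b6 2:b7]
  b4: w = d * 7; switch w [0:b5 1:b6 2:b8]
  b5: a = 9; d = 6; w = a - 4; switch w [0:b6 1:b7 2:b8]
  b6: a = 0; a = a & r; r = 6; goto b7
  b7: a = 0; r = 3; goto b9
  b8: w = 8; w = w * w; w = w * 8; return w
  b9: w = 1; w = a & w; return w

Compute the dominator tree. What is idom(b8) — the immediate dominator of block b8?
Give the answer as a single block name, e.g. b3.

idom tree: b1←b0 b2←b1 b3←b0 b4←b2 b5←b0 b6←b0 b7←b0 b8←b0 b9←b7
Dom∩ at merges:
  b3: preds {b0,b1}: {b0} ∩ {b0,b1} = {b0}; idom=b0
  b5: preds {b3,b4}: {b0,b3} ∩ {b0,b1,b2,b4} = {b0}; idom=b0
  b6: preds {b1,b3,b4,b5}: {b0,b1} ∩ {b0,b3} ∩ {b0,b1,b2,b4} ∩ {b0,b5} = {b0}; idom=b0
  b7: preds {b3,b5,b6}: {b0,b3} ∩ {b0,b5} ∩ {b0,b6} = {b0}; idom=b0
  b8: preds {b4,b5}: {b0,b1,b2,b4} ∩ {b0,b5} = {b0}; idom=b0

idom(b8) = b0

Answer: b0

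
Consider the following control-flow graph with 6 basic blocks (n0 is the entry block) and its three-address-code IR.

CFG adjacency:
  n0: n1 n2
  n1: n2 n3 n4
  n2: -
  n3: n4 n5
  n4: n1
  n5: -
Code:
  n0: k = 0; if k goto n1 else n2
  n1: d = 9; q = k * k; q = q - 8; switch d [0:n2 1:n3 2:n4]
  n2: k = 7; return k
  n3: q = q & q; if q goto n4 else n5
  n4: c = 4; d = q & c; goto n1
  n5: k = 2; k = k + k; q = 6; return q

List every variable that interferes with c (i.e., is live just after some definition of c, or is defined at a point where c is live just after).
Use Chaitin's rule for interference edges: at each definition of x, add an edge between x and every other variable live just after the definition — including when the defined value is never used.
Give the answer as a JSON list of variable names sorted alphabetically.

Block summaries:
  n0 def {k} use ∅
  n1 def {d,q} use {k}
  n2 def {k} use ∅
  n3 def {q} use {q}
  n4 def {c,d} use {q}
  n5 def {k,q} use ∅

Backward fixpoint:
  n0: in=∅ out={k}
  n1: in={k} out={k,q}
  n2: in=∅ out=∅
  n3: in={k,q} out={k,q}
  n4: in={k,q} out={k}
  n5: in=∅ out=∅

Conflict graph:
  c — {k,q}
  d — {k,q}
  k — {c,d,q}
  q — {c,d,k}

N(c) = ["k", "q"]

Answer: ["k", "q"]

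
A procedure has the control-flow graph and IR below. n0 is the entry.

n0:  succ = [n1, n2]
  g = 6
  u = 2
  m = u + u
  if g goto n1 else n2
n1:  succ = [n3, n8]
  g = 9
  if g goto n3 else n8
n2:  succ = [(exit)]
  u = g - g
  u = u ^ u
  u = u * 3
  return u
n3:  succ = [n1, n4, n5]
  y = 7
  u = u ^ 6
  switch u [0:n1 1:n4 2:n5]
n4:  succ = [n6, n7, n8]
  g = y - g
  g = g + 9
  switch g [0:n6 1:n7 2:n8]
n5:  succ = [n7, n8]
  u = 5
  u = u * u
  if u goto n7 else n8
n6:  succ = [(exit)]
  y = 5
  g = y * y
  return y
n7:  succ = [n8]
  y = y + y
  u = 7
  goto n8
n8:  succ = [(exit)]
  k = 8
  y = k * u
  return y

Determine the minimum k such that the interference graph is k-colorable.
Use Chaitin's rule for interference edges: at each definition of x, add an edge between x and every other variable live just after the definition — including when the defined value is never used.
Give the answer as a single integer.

Block summaries:
  n0: {g,m,u} / ∅
  n1: {g} / ∅
  n2: {u} / {g}
  n3: {u,y} / {u}
  n4: {g} / {g,y}
  n5: {u} / ∅
  n6: {g,y} / ∅
  n7: {u,y} / {y}
  n8: {k,y} / {u}

Live sets:
  n0 li=∅ lo={g,u}
  n1 li={u} lo={g,u}
  n2 li={g} lo=∅
  n3 li={g,u} lo={g,u,y}
  n4 li={g,u,y} lo={u,y}
  n5 li={y} lo={u,y}
  n6 li=∅ lo=∅
  n7 li={y} lo={u}
  n8 li={u} lo=∅

Conflict graph:
  g: {m,u,y}
  k: {u}
  m: {g,u}
  u: {g,k,m,y}
  y: {g,u}

Registers:
  {g,m,u} pairwise interfere (3-clique) ⇒ χ ≥ 3
  3-colouring: R0={u}  R1={g,k}  R2={m,y}
  χ = 3

Answer: 3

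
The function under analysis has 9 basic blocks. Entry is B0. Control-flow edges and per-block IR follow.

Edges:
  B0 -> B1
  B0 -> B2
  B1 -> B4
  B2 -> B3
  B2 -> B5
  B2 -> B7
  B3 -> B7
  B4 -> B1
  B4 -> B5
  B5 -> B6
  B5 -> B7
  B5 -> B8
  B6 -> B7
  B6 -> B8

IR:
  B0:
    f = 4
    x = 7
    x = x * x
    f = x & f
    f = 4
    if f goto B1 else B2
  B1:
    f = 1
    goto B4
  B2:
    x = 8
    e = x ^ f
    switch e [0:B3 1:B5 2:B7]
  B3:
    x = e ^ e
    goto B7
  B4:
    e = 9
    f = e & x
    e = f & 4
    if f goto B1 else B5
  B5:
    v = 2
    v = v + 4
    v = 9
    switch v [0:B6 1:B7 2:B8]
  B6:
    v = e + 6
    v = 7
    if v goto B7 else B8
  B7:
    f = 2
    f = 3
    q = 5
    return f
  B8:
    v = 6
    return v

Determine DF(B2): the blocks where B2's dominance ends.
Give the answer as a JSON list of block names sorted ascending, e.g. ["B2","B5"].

idom tree: B1←B0 B2←B0 B3←B2 B4←B1 B5←B0 B6←B5 B7←B0 B8←B5
Dom∩ at merges:
  B1: preds {B0,B4}: {B0} ∩ {B0,B1,B4} = {B0}; idom=B0
  B5: preds {B2,B4}: {B0,B2} ∩ {B0,B1,B4} = {B0}; idom=B0
  B7: preds {B2,B3,B5,B6}: {B0,B2} ∩ {B0,B2,B3} ∩ {B0,B5} ∩ {B0,B5,B6} = {B0}; idom=B0
  B8: preds {B5,B6}: {B0,B5} ∩ {B0,B5,B6} = {B0,B5}; idom=B5

DF derivation:
  B1←B0: walk · to B0
  B1←B4: walk B4→B1 to B0
  B5←B2: walk B2 to B0
  B5←B4: walk B4→B1 to B0
  B7←B2: walk B2 to B0
  B7←B3: walk B3→B2 to B0
  B7←B5: walk B5 to B0
  B7←B6: walk B6→B5 to B0
  B8←B5: walk · to B5
  B8←B6: walk B6 to B5
  B0 → ∅
  B1 → {B1,B5}
  B2 → {B5,B7}
  B3 → {B7}
  B4 → {B1,B5}
  B5 → {B7}
  B6 → {B7,B8}
  B7 → ∅
  B8 → ∅

DF(B2) = ["B5", "B7"]

Answer: ["B5", "B7"]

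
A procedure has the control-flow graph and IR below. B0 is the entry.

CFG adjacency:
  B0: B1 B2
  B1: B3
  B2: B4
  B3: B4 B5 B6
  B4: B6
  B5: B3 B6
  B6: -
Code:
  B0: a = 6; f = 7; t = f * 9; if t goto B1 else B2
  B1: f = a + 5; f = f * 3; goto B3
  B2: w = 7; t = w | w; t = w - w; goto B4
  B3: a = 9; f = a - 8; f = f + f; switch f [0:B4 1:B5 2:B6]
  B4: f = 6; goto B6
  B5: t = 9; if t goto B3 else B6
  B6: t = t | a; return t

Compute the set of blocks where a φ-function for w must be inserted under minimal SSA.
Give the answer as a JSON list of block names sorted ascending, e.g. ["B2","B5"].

idom tree: B1←B0 B2←B0 B3←B1 B4←B0 B5←B3 B6←B0
Dom∩ at merges:
  B3: preds {B1,B5}: {B0,B1} ∩ {B0,B1,B3,B5} = {B0,B1}; idom=B1
  B4: preds {B2,B3}: {B0,B2} ∩ {B0,B1,B3} = {B0}; idom=B0
  B6: preds {B3,B4,B5}: {B0,B1,B3} ∩ {B0,B4} ∩ {B0,B1,B3,B5} = {B0}; idom=B0

DF derivation:
  B3←B1: walk · to B1
  B3←B5: walk B5→B3 to B1
  B4←B2: walk B2 to B0
  B4←B3: walk B3→B1 to B0
  B6←B3: walk B3→B1 to B0
  B6←B4: walk B4 to B0
  B6←B5: walk B5→B3→B1 to B0
  B0: DF=∅
  B1: DF={B4,B6}
  B2: DF={B4}
  B3: DF={B3,B4,B6}
  B4: DF={B6}
  B5: DF={B3,B6}
  B6: DF=∅

φ for w: defs {B2}
  DF⁺ = {B4,B6}

Answer: ["B4", "B6"]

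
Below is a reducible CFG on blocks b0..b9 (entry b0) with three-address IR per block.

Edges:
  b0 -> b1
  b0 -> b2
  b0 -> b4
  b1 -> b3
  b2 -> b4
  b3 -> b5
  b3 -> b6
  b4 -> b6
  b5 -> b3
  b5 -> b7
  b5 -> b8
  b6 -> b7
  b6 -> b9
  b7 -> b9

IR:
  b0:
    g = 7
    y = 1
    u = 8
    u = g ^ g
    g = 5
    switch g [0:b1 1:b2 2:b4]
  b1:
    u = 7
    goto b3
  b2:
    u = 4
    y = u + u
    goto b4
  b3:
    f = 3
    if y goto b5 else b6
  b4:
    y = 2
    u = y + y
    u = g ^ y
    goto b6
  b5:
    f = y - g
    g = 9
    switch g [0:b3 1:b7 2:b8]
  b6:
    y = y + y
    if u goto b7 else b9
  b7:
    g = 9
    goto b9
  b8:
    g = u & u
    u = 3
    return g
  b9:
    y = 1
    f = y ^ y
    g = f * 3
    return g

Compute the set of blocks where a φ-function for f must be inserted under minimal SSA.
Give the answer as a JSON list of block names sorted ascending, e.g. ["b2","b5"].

Answer: ["b3", "b6", "b7", "b9"]

Derivation:
idom tree: b1←b0 b2←b0 b3←b1 b4←b0 b5←b3 b6←b0 b7←b0 b8←b5 b9←b0
Dom∩ at merges:
  b3: preds {b1,b5}: {b0,b1} ∩ {b0,b1,b3,b5} = {b0,b1}; idom=b1
  b4: preds {b0,b2}: {b0} ∩ {b0,b2} = {b0}; idom=b0
  b6: preds {b3,b4}: {b0,b1,b3} ∩ {b0,b4} = {b0}; idom=b0
  b7: preds {b5,b6}: {b0,b1,b3,b5} ∩ {b0,b6} = {b0}; idom=b0
  b9: preds {b6,b7}: {b0,b6} ∩ {b0,b7} = {b0}; idom=b0

Frontier:
  b3←b1: walk · to b1
  b3←b5: walk b5→b3 to b1
  b4←b0: walk · to b0
  b4←b2: walk b2 to b0
  b6←b3: walk b3→b1 to b0
  b6←b4: walk b4 to b0
  b7←b5: walk b5→b3→b1 to b0
  b7←b6: walk b6 to b0
  b9←b6: walk b6 to b0
  b9←b7: walk b7 to b0
  DF(b0)=∅
  DF(b1)={b6,b7}
  DF(b2)={b4}
  DF(b3)={b3,b6,b7}
  DF(b4)={b6}
  DF(b5)={b3,b7}
  DF(b6)={b7,b9}
  DF(b7)={b9}
  DF(b8)=∅
  DF(b9)=∅

φ for f: defs {b3,b5,b9}
  DF⁺ = {b3,b6,b7,b9}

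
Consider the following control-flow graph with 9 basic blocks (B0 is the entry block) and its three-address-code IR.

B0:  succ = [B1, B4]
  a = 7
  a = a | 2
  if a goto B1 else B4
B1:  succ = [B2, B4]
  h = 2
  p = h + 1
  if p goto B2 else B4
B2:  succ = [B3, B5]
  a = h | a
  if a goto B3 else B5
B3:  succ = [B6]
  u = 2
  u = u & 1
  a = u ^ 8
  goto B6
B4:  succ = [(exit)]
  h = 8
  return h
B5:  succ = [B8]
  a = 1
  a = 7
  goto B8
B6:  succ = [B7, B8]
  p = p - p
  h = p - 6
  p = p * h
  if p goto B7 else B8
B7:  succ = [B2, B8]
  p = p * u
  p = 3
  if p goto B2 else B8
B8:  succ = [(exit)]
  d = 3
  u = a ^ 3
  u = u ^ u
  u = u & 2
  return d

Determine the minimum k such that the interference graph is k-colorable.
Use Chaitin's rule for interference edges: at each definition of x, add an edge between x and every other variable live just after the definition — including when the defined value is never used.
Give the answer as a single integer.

Answer: 4

Analysis:
Block summaries:
  B0: def={a} ue=∅
  B1: def={h,p} ue=∅
  B2: def={a} ue={a,h}
  B3: def={a,u} ue=∅
  B4: def={h} ue=∅
  B5: def={a} ue=∅
  B6: def={h,p} ue={p}
  B7: def={p} ue={p,u}
  B8: def={d,u} ue={a}

Backward fixpoint:
  live B0: ∅→{a}
  live B1: {a}→{a,h,p}
  live B2: {a,h,p}→{p}
  live B3: {p}→{a,p,u}
  live B4: ∅→∅
  live B5: ∅→{a}
  live B6: {a,p,u}→{a,h,p,u}
  live B7: {a,h,p,u}→{a,h,p}
  live B8: {a}→∅

Conflict graph:
  a — {d,h,p,u}
  d — {a,u}
  h — {a,p,u}
  p — {a,h,u}
  u — {a,d,h,p}

Chromatic number:
  clique {a,h,p,u} ⇒ need ≥ 4
  assign a→c0 d→c2 h→c2 p→c3 u→c1 — no edge inside a register ⇒ χ ≤ 4
  χ = 4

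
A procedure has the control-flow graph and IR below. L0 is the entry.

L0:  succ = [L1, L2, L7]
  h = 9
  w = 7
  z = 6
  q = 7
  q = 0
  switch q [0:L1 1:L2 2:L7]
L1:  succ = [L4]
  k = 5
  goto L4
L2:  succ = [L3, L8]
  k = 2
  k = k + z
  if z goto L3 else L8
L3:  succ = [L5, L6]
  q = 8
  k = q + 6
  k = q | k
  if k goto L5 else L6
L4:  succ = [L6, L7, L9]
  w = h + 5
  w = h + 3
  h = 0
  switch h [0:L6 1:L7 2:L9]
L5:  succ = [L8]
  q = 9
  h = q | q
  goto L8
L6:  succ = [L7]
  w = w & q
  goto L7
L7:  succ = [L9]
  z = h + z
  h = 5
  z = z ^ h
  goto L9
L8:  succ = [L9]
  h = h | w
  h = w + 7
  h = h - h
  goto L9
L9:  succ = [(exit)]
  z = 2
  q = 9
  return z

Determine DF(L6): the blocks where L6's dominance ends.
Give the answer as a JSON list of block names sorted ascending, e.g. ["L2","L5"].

Answer: ["L7"]

Analysis:
idom tree: L1←L0 L2←L0 L3←L2 L4←L1 L5←L3 L6←L0 L7←L0 L8←L2 L9←L0
Dom∩ at merges:
  L6: preds {L3,L4}: {L0,L2,L3} ∩ {L0,L1,L4} = {L0}; idom=L0
  L7: preds {L0,L4,L6}: {L0} ∩ {L0,L1,L4} ∩ {L0,L6} = {L0}; idom=L0
  L8: preds {L2,L5}: {L0,L2} ∩ {L0,L2,L3,L5} = {L0,L2}; idom=L2
  L9: preds {L4,L7,L8}: {L0,L1,L4} ∩ {L0,L7} ∩ {L0,L2,L8} = {L0}; idom=L0

DF derivation:
  L6←L3: walk L3→L2 to L0
  L6←L4: walk L4→L1 to L0
  L7←L0: walk · to L0
  L7←L4: walk L4→L1 to L0
  L7←L6: walk L6 to L0
  L8←L2: walk · to L2
  L8←L5: walk L5→L3 to L2
  L9←L4: walk L4→L1 to L0
  L9←L7: walk L7 to L0
  L9←L8: walk L8→L2 to L0
  DF(L0)=∅
  DF(L1)={L6,L7,L9}
  DF(L2)={L6,L9}
  DF(L3)={L6,L8}
  DF(L4)={L6,L7,L9}
  DF(L5)={L8}
  DF(L6)={L7}
  DF(L7)={L9}
  DF(L8)={L9}
  DF(L9)=∅

DF(L6) = ["L7"]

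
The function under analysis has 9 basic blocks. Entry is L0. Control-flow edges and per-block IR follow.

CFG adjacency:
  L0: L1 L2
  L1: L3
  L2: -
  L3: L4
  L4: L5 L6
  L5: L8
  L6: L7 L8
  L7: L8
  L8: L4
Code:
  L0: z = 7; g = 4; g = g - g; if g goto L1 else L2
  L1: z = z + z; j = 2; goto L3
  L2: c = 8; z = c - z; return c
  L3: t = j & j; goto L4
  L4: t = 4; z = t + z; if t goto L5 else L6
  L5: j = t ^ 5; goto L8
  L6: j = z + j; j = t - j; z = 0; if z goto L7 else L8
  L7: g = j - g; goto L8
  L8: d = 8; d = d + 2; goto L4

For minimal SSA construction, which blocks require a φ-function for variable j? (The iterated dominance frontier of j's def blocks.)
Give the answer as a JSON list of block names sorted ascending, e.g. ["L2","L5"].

Answer: ["L4", "L8"]

Working:
idom tree: L1←L0 L2←L0 L3←L1 L4←L3 L5←L4 L6←L4 L7←L6 L8←L4
Dom∩ at merges:
  L4: preds {L3,L8}: {L0,L1,L3} ∩ {L0,L1,L3,L4,L8} = {L0,L1,L3}; idom=L3
  L8: preds {L5,L6,L7}: {L0,L1,L3,L4,L5} ∩ {L0,L1,L3,L4,L6} ∩ {L0,L1,L3,L4,L6,L7} = {L0,L1,L3,L4}; idom=L4

Frontier:
  L4←L3: walk · to L3
  L4←L8: walk L8→L4 to L3
  L8←L5: walk L5 to L4
  L8←L6: walk L6 to L4
  L8←L7: walk L7→L6 to L4
  DF(L0)=∅
  DF(L1)=∅
  DF(L2)=∅
  DF(L3)=∅
  DF(L4)={L4}
  DF(L5)={L8}
  DF(L6)={L8}
  DF(L7)={L8}
  DF(L8)={L4}

φ for j: defs {L1,L5,L6}
  DF⁺ = {L4,L8}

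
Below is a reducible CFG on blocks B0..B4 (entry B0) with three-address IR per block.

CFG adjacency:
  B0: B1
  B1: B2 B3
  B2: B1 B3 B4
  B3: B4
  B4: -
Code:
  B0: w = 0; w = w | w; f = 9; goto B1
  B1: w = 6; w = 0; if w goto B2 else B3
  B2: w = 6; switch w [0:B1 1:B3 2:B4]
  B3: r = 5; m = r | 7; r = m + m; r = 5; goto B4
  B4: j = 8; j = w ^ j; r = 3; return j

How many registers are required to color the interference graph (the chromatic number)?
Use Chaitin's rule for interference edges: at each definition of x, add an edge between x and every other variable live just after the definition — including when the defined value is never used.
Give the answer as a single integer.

def/use:
  B0: def={f,w} ue=∅
  B1: def={w} ue=∅
  B2: def={w} ue=∅
  B3: def={m,r} ue=∅
  B4: def={j,r} ue={w}

Backward fixpoint:
  B0 li=∅ lo=∅
  B1 li=∅ lo={w}
  B2 li=∅ lo={w}
  B3 li={w} lo={w}
  B4 li={w} lo=∅

Interference:
  f↔∅
  j↔{r,w}
  m↔{w}
  r↔{j,w}
  w↔{j,m,r}

Chromatic number:
  clique {j,r,w} ⇒ need ≥ 3
  assign f→c0 j→c1 m→c1 r→c2 w→c0 — no edge inside a register ⇒ χ ≤ 3
  χ = 3

Answer: 3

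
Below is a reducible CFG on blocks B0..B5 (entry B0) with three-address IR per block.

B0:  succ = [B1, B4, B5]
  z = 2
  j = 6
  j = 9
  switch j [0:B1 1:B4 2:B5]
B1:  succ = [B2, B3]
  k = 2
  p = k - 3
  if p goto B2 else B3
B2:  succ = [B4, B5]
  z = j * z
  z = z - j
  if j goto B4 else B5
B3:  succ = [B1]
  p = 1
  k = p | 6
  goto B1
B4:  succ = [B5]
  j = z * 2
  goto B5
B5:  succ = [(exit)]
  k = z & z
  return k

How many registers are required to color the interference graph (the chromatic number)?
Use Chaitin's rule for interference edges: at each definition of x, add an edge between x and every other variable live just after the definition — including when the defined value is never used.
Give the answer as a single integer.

Answer: 3

Analysis:
def/use:
  B0: def={j,z} ue=∅
  B1: def={k,p} ue=∅
  B2: def={z} ue={j,z}
  B3: def={k,p} ue=∅
  B4: def={j} ue={z}
  B5: def={k} ue={z}

Live sets:
  live B0: ∅→{j,z}
  live B1: {j,z}→{j,z}
  live B2: {j,z}→{z}
  live B3: {j,z}→{j,z}
  live B4: {z}→{z}
  live B5: {z}→∅

Interfere edges:
  j↔{k,p,z}
  k↔{j,z}
  p↔{j,z}
  z↔{j,k,p}

Colouring:
  lower bound: {j,k,z} mutually conflict ⇒ χ ≥ 3
  assign j→r0 k→r2 p→r2 z→r1 — no edge inside a register ⇒ χ ≤ 3
  χ = 3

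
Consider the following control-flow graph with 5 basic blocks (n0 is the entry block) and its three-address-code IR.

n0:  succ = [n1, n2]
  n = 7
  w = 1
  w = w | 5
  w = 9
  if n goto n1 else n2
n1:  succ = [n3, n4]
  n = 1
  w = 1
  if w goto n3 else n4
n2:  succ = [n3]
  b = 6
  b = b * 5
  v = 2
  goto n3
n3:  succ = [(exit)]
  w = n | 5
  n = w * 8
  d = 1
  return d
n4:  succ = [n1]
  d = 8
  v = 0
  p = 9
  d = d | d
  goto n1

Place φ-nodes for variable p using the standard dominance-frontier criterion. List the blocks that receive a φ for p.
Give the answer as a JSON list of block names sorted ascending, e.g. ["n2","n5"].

idom tree: n1←n0 n2←n0 n3←n0 n4←n1
Join-block Dom:
  n1: preds {n0,n4}: {n0} ∩ {n0,n1,n4} = {n0}; idom=n0
  n3: preds {n1,n2}: {n0,n1} ∩ {n0,n2} = {n0}; idom=n0

DF walk-up:
  join n1 pred n0: · stop@n0
  join n1 pred n4: n4→n1 stop@n0
  join n3 pred n1: n1 stop@n0
  join n3 pred n2: n2 stop@n0
  n0: DF=∅
  n1: DF={n1,n3}
  n2: DF={n3}
  n3: DF=∅
  n4: DF={n1}

φ for p: defs {n4}
  DF⁺ = {n1,n3}

Answer: ["n1", "n3"]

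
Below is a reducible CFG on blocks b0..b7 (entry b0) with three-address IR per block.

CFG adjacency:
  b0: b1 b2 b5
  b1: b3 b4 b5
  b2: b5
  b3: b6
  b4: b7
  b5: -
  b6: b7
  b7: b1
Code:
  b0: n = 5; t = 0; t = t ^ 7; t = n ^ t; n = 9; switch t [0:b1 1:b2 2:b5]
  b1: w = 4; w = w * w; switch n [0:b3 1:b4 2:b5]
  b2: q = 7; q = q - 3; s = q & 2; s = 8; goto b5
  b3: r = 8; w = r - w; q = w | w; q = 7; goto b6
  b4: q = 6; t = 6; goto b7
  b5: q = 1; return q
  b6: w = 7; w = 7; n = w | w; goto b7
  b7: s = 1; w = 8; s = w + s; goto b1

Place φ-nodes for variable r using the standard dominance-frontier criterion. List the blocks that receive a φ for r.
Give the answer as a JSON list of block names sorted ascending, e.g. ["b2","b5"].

idom tree: b1←b0 b2←b0 b3←b1 b4←b1 b5←b0 b6←b3 b7←b1
Dom at joins:
  b1: preds {b0,b7}: {b0} ∩ {b0,b1,b7} = {b0}; idom=b0
  b5: preds {b0,b1,b2}: {b0} ∩ {b0,b1} ∩ {b0,b2} = {b0}; idom=b0
  b7: preds {b4,b6}: {b0,b1,b4} ∩ {b0,b1,b3,b6} = {b0,b1}; idom=b1

Frontier:
  join b1 pred b0: · stop@b0
  join b1 pred b7: b7→b1 stop@b0
  join b5 pred b0: · stop@b0
  join b5 pred b1: b1 stop@b0
  join b5 pred b2: b2 stop@b0
  join b7 pred b4: b4 stop@b1
  join b7 pred b6: b6→b3 stop@b1
  DF(b0)=∅
  DF(b1)={b1,b5}
  DF(b2)={b5}
  DF(b3)={b7}
  DF(b4)={b7}
  DF(b5)=∅
  DF(b6)={b7}
  DF(b7)={b1}

φ for r: defs {b3}
  DF⁺ = {b1,b5,b7}

Answer: ["b1", "b5", "b7"]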